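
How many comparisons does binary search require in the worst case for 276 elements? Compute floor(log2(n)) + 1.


Binary search halves the search space each step.
Maximum comparisons = floor(log2(276)) + 1
log2(276) = 8.1085
floor(log2(276)) = 8, so 8 + 1 = 9
Final answer: 9


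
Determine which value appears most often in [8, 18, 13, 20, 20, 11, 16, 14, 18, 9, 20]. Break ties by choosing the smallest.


Count the frequency of each value:
  8 appears 1 time(s)
  9 appears 1 time(s)
  11 appears 1 time(s)
  13 appears 1 time(s)
  14 appears 1 time(s)
  16 appears 1 time(s)
  18 appears 2 time(s)
  20 appears 3 time(s)
Maximum frequency is 3.
Only 20 reaches that frequency, so it is the mode.
Final answer: 20


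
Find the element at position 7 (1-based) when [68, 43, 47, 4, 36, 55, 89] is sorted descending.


Sort descending: [89, 68, 55, 47, 43, 36, 4]
The 7th element (1-indexed) is at index 6.
Value = 4
Final answer: 4


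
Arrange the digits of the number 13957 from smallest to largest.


The number 13957 has digits: 1, 3, 9, 5, 7
Sorted: 1, 3, 5, 7, 9
Joining the sorted digits gives the result.
Final answer: 13579


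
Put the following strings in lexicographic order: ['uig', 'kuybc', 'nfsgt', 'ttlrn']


Compare strings character by character (the first differing letter decides):
  'kuybc' < 'nfsgt' since 'k' < 'n' at position 1
  'nfsgt' < 'ttlrn' since 'n' < 't' at position 1
  'ttlrn' < 'uig' since 't' < 'u' at position 1
Chaining these comparisons gives the alphabetical order.
Final answer: ['kuybc', 'nfsgt', 'ttlrn', 'uig']


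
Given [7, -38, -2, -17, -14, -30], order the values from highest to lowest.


Original list: [7, -38, -2, -17, -14, -30]
Repeatedly take the largest remaining element:
  Remaining [7, -38, -2, -17, -14, -30] -> largest is 7
  Remaining [-38, -2, -17, -14, -30] -> largest is -2
  Remaining [-38, -17, -14, -30] -> largest is -14
  Remaining [-38, -17, -30] -> largest is -17
  Remaining [-38, -30] -> largest is -30
  Remaining [-38] -> largest is -38
Collecting the picks in order gives the descending list.
Final answer: [7, -2, -14, -17, -30, -38]


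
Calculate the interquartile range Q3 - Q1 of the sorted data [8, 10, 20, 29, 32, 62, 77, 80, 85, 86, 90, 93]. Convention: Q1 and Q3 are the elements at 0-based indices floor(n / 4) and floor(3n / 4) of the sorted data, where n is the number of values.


The data has n = 12 elements.
Q1 index = floor(12 / 4) = floor(3) = 3; Q3 index = floor(3 * 12 / 4) = floor(9) = 9
Q1 = element at index 3 = 29
Q3 = element at index 9 = 86
IQR = 86 - 29 = 57
Final answer: 57


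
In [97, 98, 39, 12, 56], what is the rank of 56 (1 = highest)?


Sort descending: [98, 97, 56, 39, 12]
Find 56 in the sorted list.
56 is at position 3.
Final answer: 3


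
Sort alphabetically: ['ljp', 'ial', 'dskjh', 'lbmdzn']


Compare strings character by character (the first differing letter decides):
  'dskjh' < 'ial' since 'd' < 'i' at position 1
  'ial' < 'lbmdzn' since 'i' < 'l' at position 1
  'lbmdzn' < 'ljp' since 'b' < 'j' at position 2
Chaining these comparisons gives the alphabetical order.
Final answer: ['dskjh', 'ial', 'lbmdzn', 'ljp']


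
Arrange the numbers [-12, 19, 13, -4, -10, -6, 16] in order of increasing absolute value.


Compute absolute values:
  |-12| = 12
  |19| = 19
  |13| = 13
  |-4| = 4
  |-10| = 10
  |-6| = 6
  |16| = 16
Absolute values in increasing order: 4 < 6 < 10 < 12 < 13 < 16 < 19
Listing the original numbers in that order gives the answer.
Final answer: [-4, -6, -10, -12, 13, 16, 19]


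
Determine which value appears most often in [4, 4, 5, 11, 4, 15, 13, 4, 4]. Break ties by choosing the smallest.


Count the frequency of each value:
  4 appears 5 time(s)
  5 appears 1 time(s)
  11 appears 1 time(s)
  13 appears 1 time(s)
  15 appears 1 time(s)
Maximum frequency is 5.
Only 4 reaches that frequency, so it is the mode.
Final answer: 4


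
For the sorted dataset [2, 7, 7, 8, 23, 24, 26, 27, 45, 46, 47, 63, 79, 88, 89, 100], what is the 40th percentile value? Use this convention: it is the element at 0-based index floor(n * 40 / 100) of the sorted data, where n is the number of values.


The dataset has n = 16 elements.
Index = floor(16 * 40 / 100) = floor(640 / 100) = floor(6.4) = 6
Counting from index 0 in the sorted data, the element at index 6 is 26.
Final answer: 26


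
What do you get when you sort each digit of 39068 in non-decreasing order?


The number 39068 has digits: 3, 9, 0, 6, 8
Sorted: 0, 3, 6, 8, 9
Joining the sorted digits gives the result.
Final answer: 03689


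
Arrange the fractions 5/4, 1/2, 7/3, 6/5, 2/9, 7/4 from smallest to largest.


Convert to decimal for comparison:
  5/4 = 1.25
  1/2 = 0.5
  7/3 = 2.3333
  6/5 = 1.2
  2/9 = 0.2222
  7/4 = 1.75
Decimals in increasing order: 0.2222 < 0.5 < 1.2 < 1.25 < 1.75 < 2.3333
Writing each back as its fraction gives the sorted order.
Final answer: 2/9, 1/2, 6/5, 5/4, 7/4, 7/3


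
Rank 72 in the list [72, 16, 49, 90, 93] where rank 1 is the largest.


Sort descending: [93, 90, 72, 49, 16]
Find 72 in the sorted list.
72 is at position 3.
Final answer: 3


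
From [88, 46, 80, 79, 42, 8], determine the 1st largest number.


Sort descending: [88, 80, 79, 46, 42, 8]
The 1st element (1-indexed) is at index 0.
Value = 88
Final answer: 88


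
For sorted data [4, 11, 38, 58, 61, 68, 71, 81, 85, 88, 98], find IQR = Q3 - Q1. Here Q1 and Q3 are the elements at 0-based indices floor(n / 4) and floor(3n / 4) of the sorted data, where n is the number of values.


The data has n = 11 elements.
Q1 index = floor(11 / 4) = floor(2.75) = 2; Q3 index = floor(3 * 11 / 4) = floor(8.25) = 8
Q1 = element at index 2 = 38
Q3 = element at index 8 = 85
IQR = 85 - 38 = 47
Final answer: 47


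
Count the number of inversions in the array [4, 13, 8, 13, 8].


For each element, count the later elements that are smaller than it:
  4 (index 0): smaller elements after it = [] -> 0
  13 (index 1): smaller elements after it = [8, 8] -> 2
  8 (index 2): smaller elements after it = [] -> 0
  13 (index 3): smaller elements after it = [8] -> 1
Total inversions = 0 + 2 + 0 + 1 = 3
Final answer: 3


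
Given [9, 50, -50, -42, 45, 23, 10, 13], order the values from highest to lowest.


Original list: [9, 50, -50, -42, 45, 23, 10, 13]
Repeatedly take the largest remaining element:
  Remaining [9, 50, -50, -42, 45, 23, 10, 13] -> largest is 50
  Remaining [9, -50, -42, 45, 23, 10, 13] -> largest is 45
  Remaining [9, -50, -42, 23, 10, 13] -> largest is 23
  Remaining [9, -50, -42, 10, 13] -> largest is 13
  Remaining [9, -50, -42, 10] -> largest is 10
  Remaining [9, -50, -42] -> largest is 9
  Remaining [-50, -42] -> largest is -42
  Remaining [-50] -> largest is -50
Collecting the picks in order gives the descending list.
Final answer: [50, 45, 23, 13, 10, 9, -42, -50]


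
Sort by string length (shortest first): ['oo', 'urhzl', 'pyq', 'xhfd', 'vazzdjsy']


Compute lengths:
  'oo' has length 2
  'urhzl' has length 5
  'pyq' has length 3
  'xhfd' has length 4
  'vazzdjsy' has length 8
Lengths in increasing order: 2 < 3 < 4 < 5 < 8
Listing the words in that order gives the answer.
Final answer: ['oo', 'pyq', 'xhfd', 'urhzl', 'vazzdjsy']


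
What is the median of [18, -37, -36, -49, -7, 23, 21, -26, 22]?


First, sort the list: [-49, -37, -36, -26, -7, 18, 21, 22, 23]
The list has 9 elements (odd count).
The middle index is 4 (0-based), and the element there is -7.
Final answer: -7


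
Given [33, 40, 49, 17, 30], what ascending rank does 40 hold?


Sort ascending: [17, 30, 33, 40, 49]
Find 40 in the sorted list.
40 is at position 4 (1-indexed).
Final answer: 4


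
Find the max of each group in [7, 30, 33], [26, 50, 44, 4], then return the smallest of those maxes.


Find max of each group:
  Group 1: [7, 30, 33] -> max = 33
  Group 2: [26, 50, 44, 4] -> max = 50
Maxes: [33, 50]
Minimum of maxes = 33
Final answer: 33


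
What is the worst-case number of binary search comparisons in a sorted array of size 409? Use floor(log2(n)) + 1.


Binary search halves the search space each step.
Maximum comparisons = floor(log2(409)) + 1
log2(409) = 8.676
floor(log2(409)) = 8, so 8 + 1 = 9
Final answer: 9


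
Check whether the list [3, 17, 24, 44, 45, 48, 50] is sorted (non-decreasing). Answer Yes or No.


Check consecutive pairs:
  3 <= 17? True
  17 <= 24? True
  24 <= 44? True
  44 <= 45? True
  45 <= 48? True
  48 <= 50? True
Every consecutive pair is in order, so the list is non-decreasing.
Final answer: Yes


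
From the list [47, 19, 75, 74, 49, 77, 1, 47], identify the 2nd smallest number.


Sort ascending: [1, 19, 47, 47, 49, 74, 75, 77]
The 2nd element (1-indexed) is at index 1.
Value = 19
Final answer: 19


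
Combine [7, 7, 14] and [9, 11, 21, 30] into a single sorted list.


List A: [7, 7, 14]
List B: [9, 11, 21, 30]
Repeatedly compare the front elements and take the smaller:
  7 vs 9 -> take 7
  7 vs 9 -> take 7
  14 vs 9 -> take 9
  14 vs 11 -> take 11
  14 vs 21 -> take 14
  A is exhausted; append the rest of B: [21, 30]
Final answer: [7, 7, 9, 11, 14, 21, 30]


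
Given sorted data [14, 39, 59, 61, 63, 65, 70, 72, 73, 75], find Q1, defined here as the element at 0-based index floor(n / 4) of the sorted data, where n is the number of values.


The list has n = 10 elements.
Q1 index = floor(10 / 4) = floor(2.5) = 2
Counting from index 0 in the sorted data, the element at index 2 is 59.
Final answer: 59


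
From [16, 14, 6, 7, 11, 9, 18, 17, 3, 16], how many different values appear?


List all unique values:
Distinct values: [3, 6, 7, 9, 11, 14, 16, 17, 18]
Count = 9
Final answer: 9


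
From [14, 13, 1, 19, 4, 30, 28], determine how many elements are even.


Check each element:
  14 is even
  13 is odd
  1 is odd
  19 is odd
  4 is even
  30 is even
  28 is even
Evens: [14, 4, 30, 28]
Count of evens = 4
Final answer: 4


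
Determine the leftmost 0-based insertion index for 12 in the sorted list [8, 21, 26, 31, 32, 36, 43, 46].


List is sorted: [8, 21, 26, 31, 32, 36, 43, 46]
We need the leftmost position where 12 can be inserted, i.e. the first index whose element is >= 12 (or the end of the list if none is).
Binary search with low=0, high=8 (0-based indices):
  low=0, high=8, mid=4: a[4]=32 >= 12, so high = 4
  low=0, high=4, mid=2: a[2]=26 >= 12, so high = 2
  low=0, high=2, mid=1: a[1]=21 >= 12, so high = 1
  low=0, high=1, mid=0: a[0]=8 < 12, so low = 1
Now low = high = 1, so the insertion index is 1.
Final answer: 1


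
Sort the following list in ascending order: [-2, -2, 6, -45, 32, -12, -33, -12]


Original list: [-2, -2, 6, -45, 32, -12, -33, -12]
Repeatedly take the smallest remaining element:
  Remaining [-2, -2, 6, -45, 32, -12, -33, -12] -> smallest is -45
  Remaining [-2, -2, 6, 32, -12, -33, -12] -> smallest is -33
  Remaining [-2, -2, 6, 32, -12, -12] -> smallest is -12
  Remaining [-2, -2, 6, 32, -12] -> smallest is -12
  Remaining [-2, -2, 6, 32] -> smallest is -2
  Remaining [-2, 6, 32] -> smallest is -2
  Remaining [6, 32] -> smallest is 6
  Remaining [32] -> smallest is 32
Collecting the picks in order gives the sorted list.
Final answer: [-45, -33, -12, -12, -2, -2, 6, 32]


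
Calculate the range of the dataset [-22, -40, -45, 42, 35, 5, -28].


Maximum value: 42
Minimum value: -45
Range = 42 - (-45) = 87
Final answer: 87


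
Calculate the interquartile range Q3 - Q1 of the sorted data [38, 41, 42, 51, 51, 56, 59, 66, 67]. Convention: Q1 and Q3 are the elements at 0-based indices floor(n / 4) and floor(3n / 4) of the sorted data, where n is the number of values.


The data has n = 9 elements.
Q1 index = floor(9 / 4) = floor(2.25) = 2; Q3 index = floor(3 * 9 / 4) = floor(6.75) = 6
Q1 = element at index 2 = 42
Q3 = element at index 6 = 59
IQR = 59 - 42 = 17
Final answer: 17


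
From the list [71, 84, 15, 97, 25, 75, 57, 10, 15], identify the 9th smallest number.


Sort ascending: [10, 15, 15, 25, 57, 71, 75, 84, 97]
The 9th element (1-indexed) is at index 8.
Value = 97
Final answer: 97


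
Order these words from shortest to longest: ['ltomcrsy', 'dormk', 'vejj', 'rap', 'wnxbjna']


Compute lengths:
  'ltomcrsy' has length 8
  'dormk' has length 5
  'vejj' has length 4
  'rap' has length 3
  'wnxbjna' has length 7
Lengths in increasing order: 3 < 4 < 5 < 7 < 8
Listing the words in that order gives the answer.
Final answer: ['rap', 'vejj', 'dormk', 'wnxbjna', 'ltomcrsy']


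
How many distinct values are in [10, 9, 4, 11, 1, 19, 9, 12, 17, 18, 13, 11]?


List all unique values:
Distinct values: [1, 4, 9, 10, 11, 12, 13, 17, 18, 19]
Count = 10
Final answer: 10


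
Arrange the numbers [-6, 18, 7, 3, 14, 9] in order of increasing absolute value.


Compute absolute values:
  |-6| = 6
  |18| = 18
  |7| = 7
  |3| = 3
  |14| = 14
  |9| = 9
Absolute values in increasing order: 3 < 6 < 7 < 9 < 14 < 18
Listing the original numbers in that order gives the answer.
Final answer: [3, -6, 7, 9, 14, 18]


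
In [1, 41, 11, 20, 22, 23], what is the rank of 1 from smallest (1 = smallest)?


Sort ascending: [1, 11, 20, 22, 23, 41]
Find 1 in the sorted list.
1 is at position 1 (1-indexed).
Final answer: 1


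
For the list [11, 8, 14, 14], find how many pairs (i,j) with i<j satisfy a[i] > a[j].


For each element, count the later elements that are smaller than it:
  11 (index 0): smaller elements after it = [8] -> 1
  8 (index 1): smaller elements after it = [] -> 0
  14 (index 2): smaller elements after it = [] -> 0
Total inversions = 1 + 0 + 0 = 1
Final answer: 1


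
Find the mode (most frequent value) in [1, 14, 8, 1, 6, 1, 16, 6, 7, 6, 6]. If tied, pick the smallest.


Count the frequency of each value:
  1 appears 3 time(s)
  6 appears 4 time(s)
  7 appears 1 time(s)
  8 appears 1 time(s)
  14 appears 1 time(s)
  16 appears 1 time(s)
Maximum frequency is 4.
Only 6 reaches that frequency, so it is the mode.
Final answer: 6


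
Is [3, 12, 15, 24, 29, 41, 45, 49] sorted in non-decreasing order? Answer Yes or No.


Check consecutive pairs:
  3 <= 12? True
  12 <= 15? True
  15 <= 24? True
  24 <= 29? True
  29 <= 41? True
  41 <= 45? True
  45 <= 49? True
Every consecutive pair is in order, so the list is non-decreasing.
Final answer: Yes


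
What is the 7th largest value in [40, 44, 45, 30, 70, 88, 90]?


Sort descending: [90, 88, 70, 45, 44, 40, 30]
The 7th element (1-indexed) is at index 6.
Value = 30
Final answer: 30


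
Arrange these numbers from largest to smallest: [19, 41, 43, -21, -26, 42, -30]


Original list: [19, 41, 43, -21, -26, 42, -30]
Repeatedly take the largest remaining element:
  Remaining [19, 41, 43, -21, -26, 42, -30] -> largest is 43
  Remaining [19, 41, -21, -26, 42, -30] -> largest is 42
  Remaining [19, 41, -21, -26, -30] -> largest is 41
  Remaining [19, -21, -26, -30] -> largest is 19
  Remaining [-21, -26, -30] -> largest is -21
  Remaining [-26, -30] -> largest is -26
  Remaining [-30] -> largest is -30
Collecting the picks in order gives the descending list.
Final answer: [43, 42, 41, 19, -21, -26, -30]


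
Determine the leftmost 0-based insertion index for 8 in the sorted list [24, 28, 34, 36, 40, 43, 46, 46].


List is sorted: [24, 28, 34, 36, 40, 43, 46, 46]
We need the leftmost position where 8 can be inserted, i.e. the first index whose element is >= 8 (or the end of the list if none is).
Binary search with low=0, high=8 (0-based indices):
  low=0, high=8, mid=4: a[4]=40 >= 8, so high = 4
  low=0, high=4, mid=2: a[2]=34 >= 8, so high = 2
  low=0, high=2, mid=1: a[1]=28 >= 8, so high = 1
  low=0, high=1, mid=0: a[0]=24 >= 8, so high = 0
Now low = high = 0, so the insertion index is 0.
Final answer: 0


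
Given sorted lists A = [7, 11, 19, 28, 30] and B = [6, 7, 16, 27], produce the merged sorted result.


List A: [7, 11, 19, 28, 30]
List B: [6, 7, 16, 27]
Repeatedly compare the front elements and take the smaller:
  7 vs 6 -> take 6
  7 vs 7 -> take 7
  11 vs 7 -> take 7
  11 vs 16 -> take 11
  19 vs 16 -> take 16
  19 vs 27 -> take 19
  28 vs 27 -> take 27
  B is exhausted; append the rest of A: [28, 30]
Final answer: [6, 7, 7, 11, 16, 19, 27, 28, 30]


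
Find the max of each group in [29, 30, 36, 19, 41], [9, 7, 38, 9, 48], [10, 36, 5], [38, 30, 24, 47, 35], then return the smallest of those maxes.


Find max of each group:
  Group 1: [29, 30, 36, 19, 41] -> max = 41
  Group 2: [9, 7, 38, 9, 48] -> max = 48
  Group 3: [10, 36, 5] -> max = 36
  Group 4: [38, 30, 24, 47, 35] -> max = 47
Maxes: [41, 48, 36, 47]
Minimum of maxes = 36
Final answer: 36


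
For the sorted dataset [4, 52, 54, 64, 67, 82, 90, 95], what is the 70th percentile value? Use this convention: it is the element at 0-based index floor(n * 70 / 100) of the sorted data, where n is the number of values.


The dataset has n = 8 elements.
Index = floor(8 * 70 / 100) = floor(560 / 100) = floor(5.6) = 5
Counting from index 0 in the sorted data, the element at index 5 is 82.
Final answer: 82


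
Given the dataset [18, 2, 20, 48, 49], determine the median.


First, sort the list: [2, 18, 20, 48, 49]
The list has 5 elements (odd count).
The middle index is 2 (0-based), and the element there is 20.
Final answer: 20


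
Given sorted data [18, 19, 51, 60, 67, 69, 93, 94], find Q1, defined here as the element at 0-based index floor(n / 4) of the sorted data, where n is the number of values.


The list has n = 8 elements.
Q1 index = floor(8 / 4) = floor(2) = 2
Counting from index 0 in the sorted data, the element at index 2 is 51.
Final answer: 51


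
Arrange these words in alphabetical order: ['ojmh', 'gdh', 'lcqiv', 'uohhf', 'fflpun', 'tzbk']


Compare strings character by character (the first differing letter decides):
  'fflpun' < 'gdh' since 'f' < 'g' at position 1
  'gdh' < 'lcqiv' since 'g' < 'l' at position 1
  'lcqiv' < 'ojmh' since 'l' < 'o' at position 1
  'ojmh' < 'tzbk' since 'o' < 't' at position 1
  'tzbk' < 'uohhf' since 't' < 'u' at position 1
Chaining these comparisons gives the alphabetical order.
Final answer: ['fflpun', 'gdh', 'lcqiv', 'ojmh', 'tzbk', 'uohhf']


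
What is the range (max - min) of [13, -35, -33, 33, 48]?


Maximum value: 48
Minimum value: -35
Range = 48 - (-35) = 83
Final answer: 83


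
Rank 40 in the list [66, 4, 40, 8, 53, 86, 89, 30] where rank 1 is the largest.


Sort descending: [89, 86, 66, 53, 40, 30, 8, 4]
Find 40 in the sorted list.
40 is at position 5.
Final answer: 5


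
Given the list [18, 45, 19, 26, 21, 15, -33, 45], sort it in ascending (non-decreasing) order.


Original list: [18, 45, 19, 26, 21, 15, -33, 45]
Repeatedly take the smallest remaining element:
  Remaining [18, 45, 19, 26, 21, 15, -33, 45] -> smallest is -33
  Remaining [18, 45, 19, 26, 21, 15, 45] -> smallest is 15
  Remaining [18, 45, 19, 26, 21, 45] -> smallest is 18
  Remaining [45, 19, 26, 21, 45] -> smallest is 19
  Remaining [45, 26, 21, 45] -> smallest is 21
  Remaining [45, 26, 45] -> smallest is 26
  Remaining [45, 45] -> smallest is 45
  Remaining [45] -> smallest is 45
Collecting the picks in order gives the sorted list.
Final answer: [-33, 15, 18, 19, 21, 26, 45, 45]


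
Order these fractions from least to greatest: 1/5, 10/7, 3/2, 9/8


Convert to decimal for comparison:
  1/5 = 0.2
  10/7 = 1.4286
  3/2 = 1.5
  9/8 = 1.125
Decimals in increasing order: 0.2 < 1.125 < 1.4286 < 1.5
Writing each back as its fraction gives the sorted order.
Final answer: 1/5, 9/8, 10/7, 3/2


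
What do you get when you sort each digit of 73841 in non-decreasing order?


The number 73841 has digits: 7, 3, 8, 4, 1
Sorted: 1, 3, 4, 7, 8
Joining the sorted digits gives the result.
Final answer: 13478


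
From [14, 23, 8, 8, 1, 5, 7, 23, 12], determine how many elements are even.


Check each element:
  14 is even
  23 is odd
  8 is even
  8 is even
  1 is odd
  5 is odd
  7 is odd
  23 is odd
  12 is even
Evens: [14, 8, 8, 12]
Count of evens = 4
Final answer: 4


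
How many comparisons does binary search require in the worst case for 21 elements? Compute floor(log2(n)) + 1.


Binary search halves the search space each step.
Maximum comparisons = floor(log2(21)) + 1
log2(21) = 4.3923
floor(log2(21)) = 4, so 4 + 1 = 5
Final answer: 5


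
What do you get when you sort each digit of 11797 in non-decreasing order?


The number 11797 has digits: 1, 1, 7, 9, 7
Sorted: 1, 1, 7, 7, 9
Joining the sorted digits gives the result.
Final answer: 11779


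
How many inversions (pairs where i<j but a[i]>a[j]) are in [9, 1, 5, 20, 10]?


For each element, count the later elements that are smaller than it:
  9 (index 0): smaller elements after it = [1, 5] -> 2
  1 (index 1): smaller elements after it = [] -> 0
  5 (index 2): smaller elements after it = [] -> 0
  20 (index 3): smaller elements after it = [10] -> 1
Total inversions = 2 + 0 + 0 + 1 = 3
Final answer: 3


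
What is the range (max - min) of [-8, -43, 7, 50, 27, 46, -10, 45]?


Maximum value: 50
Minimum value: -43
Range = 50 - (-43) = 93
Final answer: 93


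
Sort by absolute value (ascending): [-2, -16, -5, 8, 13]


Compute absolute values:
  |-2| = 2
  |-16| = 16
  |-5| = 5
  |8| = 8
  |13| = 13
Absolute values in increasing order: 2 < 5 < 8 < 13 < 16
Listing the original numbers in that order gives the answer.
Final answer: [-2, -5, 8, 13, -16]


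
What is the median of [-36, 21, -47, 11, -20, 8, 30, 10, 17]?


First, sort the list: [-47, -36, -20, 8, 10, 11, 17, 21, 30]
The list has 9 elements (odd count).
The middle index is 4 (0-based), and the element there is 10.
Final answer: 10


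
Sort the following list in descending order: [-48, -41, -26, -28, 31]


Original list: [-48, -41, -26, -28, 31]
Repeatedly take the largest remaining element:
  Remaining [-48, -41, -26, -28, 31] -> largest is 31
  Remaining [-48, -41, -26, -28] -> largest is -26
  Remaining [-48, -41, -28] -> largest is -28
  Remaining [-48, -41] -> largest is -41
  Remaining [-48] -> largest is -48
Collecting the picks in order gives the descending list.
Final answer: [31, -26, -28, -41, -48]


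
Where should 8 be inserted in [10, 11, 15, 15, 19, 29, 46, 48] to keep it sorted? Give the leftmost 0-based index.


List is sorted: [10, 11, 15, 15, 19, 29, 46, 48]
We need the leftmost position where 8 can be inserted, i.e. the first index whose element is >= 8 (or the end of the list if none is).
Binary search with low=0, high=8 (0-based indices):
  low=0, high=8, mid=4: a[4]=19 >= 8, so high = 4
  low=0, high=4, mid=2: a[2]=15 >= 8, so high = 2
  low=0, high=2, mid=1: a[1]=11 >= 8, so high = 1
  low=0, high=1, mid=0: a[0]=10 >= 8, so high = 0
Now low = high = 0, so the insertion index is 0.
Final answer: 0


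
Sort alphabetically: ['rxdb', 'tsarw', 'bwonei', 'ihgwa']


Compare strings character by character (the first differing letter decides):
  'bwonei' < 'ihgwa' since 'b' < 'i' at position 1
  'ihgwa' < 'rxdb' since 'i' < 'r' at position 1
  'rxdb' < 'tsarw' since 'r' < 't' at position 1
Chaining these comparisons gives the alphabetical order.
Final answer: ['bwonei', 'ihgwa', 'rxdb', 'tsarw']


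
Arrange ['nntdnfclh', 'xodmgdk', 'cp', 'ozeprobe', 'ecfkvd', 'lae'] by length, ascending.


Compute lengths:
  'nntdnfclh' has length 9
  'xodmgdk' has length 7
  'cp' has length 2
  'ozeprobe' has length 8
  'ecfkvd' has length 6
  'lae' has length 3
Lengths in increasing order: 2 < 3 < 6 < 7 < 8 < 9
Listing the words in that order gives the answer.
Final answer: ['cp', 'lae', 'ecfkvd', 'xodmgdk', 'ozeprobe', 'nntdnfclh']


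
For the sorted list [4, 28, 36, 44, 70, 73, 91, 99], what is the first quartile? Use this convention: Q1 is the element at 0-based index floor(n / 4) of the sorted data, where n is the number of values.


The list has n = 8 elements.
Q1 index = floor(8 / 4) = floor(2) = 2
Counting from index 0 in the sorted data, the element at index 2 is 36.
Final answer: 36


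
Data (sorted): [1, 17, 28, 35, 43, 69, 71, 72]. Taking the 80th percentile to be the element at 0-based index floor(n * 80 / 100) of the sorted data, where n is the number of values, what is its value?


The dataset has n = 8 elements.
Index = floor(8 * 80 / 100) = floor(640 / 100) = floor(6.4) = 6
Counting from index 0 in the sorted data, the element at index 6 is 71.
Final answer: 71


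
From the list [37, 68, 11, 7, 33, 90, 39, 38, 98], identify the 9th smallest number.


Sort ascending: [7, 11, 33, 37, 38, 39, 68, 90, 98]
The 9th element (1-indexed) is at index 8.
Value = 98
Final answer: 98


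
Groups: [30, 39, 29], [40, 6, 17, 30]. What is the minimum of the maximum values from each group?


Find max of each group:
  Group 1: [30, 39, 29] -> max = 39
  Group 2: [40, 6, 17, 30] -> max = 40
Maxes: [39, 40]
Minimum of maxes = 39
Final answer: 39


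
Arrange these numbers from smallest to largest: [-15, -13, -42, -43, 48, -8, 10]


Original list: [-15, -13, -42, -43, 48, -8, 10]
Repeatedly take the smallest remaining element:
  Remaining [-15, -13, -42, -43, 48, -8, 10] -> smallest is -43
  Remaining [-15, -13, -42, 48, -8, 10] -> smallest is -42
  Remaining [-15, -13, 48, -8, 10] -> smallest is -15
  Remaining [-13, 48, -8, 10] -> smallest is -13
  Remaining [48, -8, 10] -> smallest is -8
  Remaining [48, 10] -> smallest is 10
  Remaining [48] -> smallest is 48
Collecting the picks in order gives the sorted list.
Final answer: [-43, -42, -15, -13, -8, 10, 48]


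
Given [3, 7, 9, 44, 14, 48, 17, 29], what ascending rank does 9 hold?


Sort ascending: [3, 7, 9, 14, 17, 29, 44, 48]
Find 9 in the sorted list.
9 is at position 3 (1-indexed).
Final answer: 3


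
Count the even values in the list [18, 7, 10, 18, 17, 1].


Check each element:
  18 is even
  7 is odd
  10 is even
  18 is even
  17 is odd
  1 is odd
Evens: [18, 10, 18]
Count of evens = 3
Final answer: 3


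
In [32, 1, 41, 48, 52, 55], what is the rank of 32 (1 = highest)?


Sort descending: [55, 52, 48, 41, 32, 1]
Find 32 in the sorted list.
32 is at position 5.
Final answer: 5


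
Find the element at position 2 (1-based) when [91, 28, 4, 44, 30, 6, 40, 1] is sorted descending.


Sort descending: [91, 44, 40, 30, 28, 6, 4, 1]
The 2nd element (1-indexed) is at index 1.
Value = 44
Final answer: 44


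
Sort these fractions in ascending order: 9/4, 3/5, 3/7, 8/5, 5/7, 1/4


Convert to decimal for comparison:
  9/4 = 2.25
  3/5 = 0.6
  3/7 = 0.4286
  8/5 = 1.6
  5/7 = 0.7143
  1/4 = 0.25
Decimals in increasing order: 0.25 < 0.4286 < 0.6 < 0.7143 < 1.6 < 2.25
Writing each back as its fraction gives the sorted order.
Final answer: 1/4, 3/7, 3/5, 5/7, 8/5, 9/4


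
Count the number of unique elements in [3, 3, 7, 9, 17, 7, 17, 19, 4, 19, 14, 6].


List all unique values:
Distinct values: [3, 4, 6, 7, 9, 14, 17, 19]
Count = 8
Final answer: 8


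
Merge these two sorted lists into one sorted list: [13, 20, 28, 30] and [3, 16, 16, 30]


List A: [13, 20, 28, 30]
List B: [3, 16, 16, 30]
Repeatedly compare the front elements and take the smaller:
  13 vs 3 -> take 3
  13 vs 16 -> take 13
  20 vs 16 -> take 16
  20 vs 16 -> take 16
  20 vs 30 -> take 20
  28 vs 30 -> take 28
  30 vs 30 -> take 30
  A is exhausted; append the rest of B: [30]
Final answer: [3, 13, 16, 16, 20, 28, 30, 30]


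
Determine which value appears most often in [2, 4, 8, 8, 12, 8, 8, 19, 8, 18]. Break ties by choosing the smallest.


Count the frequency of each value:
  2 appears 1 time(s)
  4 appears 1 time(s)
  8 appears 5 time(s)
  12 appears 1 time(s)
  18 appears 1 time(s)
  19 appears 1 time(s)
Maximum frequency is 5.
Only 8 reaches that frequency, so it is the mode.
Final answer: 8


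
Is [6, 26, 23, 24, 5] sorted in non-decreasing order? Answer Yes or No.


Check consecutive pairs:
  6 <= 26? True
  26 <= 23? False
  23 <= 24? True
  24 <= 5? False
2 consecutive pair(s) are out of order, so the list is not sorted.
Final answer: No


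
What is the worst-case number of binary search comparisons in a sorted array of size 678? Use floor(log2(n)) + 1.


Binary search halves the search space each step.
Maximum comparisons = floor(log2(678)) + 1
log2(678) = 9.4051
floor(log2(678)) = 9, so 9 + 1 = 10
Final answer: 10


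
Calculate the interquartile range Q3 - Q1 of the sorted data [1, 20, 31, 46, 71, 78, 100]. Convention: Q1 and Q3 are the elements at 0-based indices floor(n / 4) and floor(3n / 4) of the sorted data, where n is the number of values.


The data has n = 7 elements.
Q1 index = floor(7 / 4) = floor(1.75) = 1; Q3 index = floor(3 * 7 / 4) = floor(5.25) = 5
Q1 = element at index 1 = 20
Q3 = element at index 5 = 78
IQR = 78 - 20 = 58
Final answer: 58


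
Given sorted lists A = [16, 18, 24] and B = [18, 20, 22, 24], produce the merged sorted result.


List A: [16, 18, 24]
List B: [18, 20, 22, 24]
Repeatedly compare the front elements and take the smaller:
  16 vs 18 -> take 16
  18 vs 18 -> take 18
  24 vs 18 -> take 18
  24 vs 20 -> take 20
  24 vs 22 -> take 22
  24 vs 24 -> take 24
  A is exhausted; append the rest of B: [24]
Final answer: [16, 18, 18, 20, 22, 24, 24]


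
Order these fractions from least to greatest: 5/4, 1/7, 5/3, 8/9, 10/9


Convert to decimal for comparison:
  5/4 = 1.25
  1/7 = 0.1429
  5/3 = 1.6667
  8/9 = 0.8889
  10/9 = 1.1111
Decimals in increasing order: 0.1429 < 0.8889 < 1.1111 < 1.25 < 1.6667
Writing each back as its fraction gives the sorted order.
Final answer: 1/7, 8/9, 10/9, 5/4, 5/3


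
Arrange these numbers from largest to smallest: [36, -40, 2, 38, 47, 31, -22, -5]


Original list: [36, -40, 2, 38, 47, 31, -22, -5]
Repeatedly take the largest remaining element:
  Remaining [36, -40, 2, 38, 47, 31, -22, -5] -> largest is 47
  Remaining [36, -40, 2, 38, 31, -22, -5] -> largest is 38
  Remaining [36, -40, 2, 31, -22, -5] -> largest is 36
  Remaining [-40, 2, 31, -22, -5] -> largest is 31
  Remaining [-40, 2, -22, -5] -> largest is 2
  Remaining [-40, -22, -5] -> largest is -5
  Remaining [-40, -22] -> largest is -22
  Remaining [-40] -> largest is -40
Collecting the picks in order gives the descending list.
Final answer: [47, 38, 36, 31, 2, -5, -22, -40]


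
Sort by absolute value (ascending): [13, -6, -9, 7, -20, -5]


Compute absolute values:
  |13| = 13
  |-6| = 6
  |-9| = 9
  |7| = 7
  |-20| = 20
  |-5| = 5
Absolute values in increasing order: 5 < 6 < 7 < 9 < 13 < 20
Listing the original numbers in that order gives the answer.
Final answer: [-5, -6, 7, -9, 13, -20]


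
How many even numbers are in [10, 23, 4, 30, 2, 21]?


Check each element:
  10 is even
  23 is odd
  4 is even
  30 is even
  2 is even
  21 is odd
Evens: [10, 4, 30, 2]
Count of evens = 4
Final answer: 4


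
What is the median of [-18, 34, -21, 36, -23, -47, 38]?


First, sort the list: [-47, -23, -21, -18, 34, 36, 38]
The list has 7 elements (odd count).
The middle index is 3 (0-based), and the element there is -18.
Final answer: -18


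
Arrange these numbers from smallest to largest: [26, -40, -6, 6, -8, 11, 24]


Original list: [26, -40, -6, 6, -8, 11, 24]
Repeatedly take the smallest remaining element:
  Remaining [26, -40, -6, 6, -8, 11, 24] -> smallest is -40
  Remaining [26, -6, 6, -8, 11, 24] -> smallest is -8
  Remaining [26, -6, 6, 11, 24] -> smallest is -6
  Remaining [26, 6, 11, 24] -> smallest is 6
  Remaining [26, 11, 24] -> smallest is 11
  Remaining [26, 24] -> smallest is 24
  Remaining [26] -> smallest is 26
Collecting the picks in order gives the sorted list.
Final answer: [-40, -8, -6, 6, 11, 24, 26]


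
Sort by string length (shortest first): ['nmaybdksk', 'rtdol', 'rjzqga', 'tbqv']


Compute lengths:
  'nmaybdksk' has length 9
  'rtdol' has length 5
  'rjzqga' has length 6
  'tbqv' has length 4
Lengths in increasing order: 4 < 5 < 6 < 9
Listing the words in that order gives the answer.
Final answer: ['tbqv', 'rtdol', 'rjzqga', 'nmaybdksk']


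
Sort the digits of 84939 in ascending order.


The number 84939 has digits: 8, 4, 9, 3, 9
Sorted: 3, 4, 8, 9, 9
Joining the sorted digits gives the result.
Final answer: 34899


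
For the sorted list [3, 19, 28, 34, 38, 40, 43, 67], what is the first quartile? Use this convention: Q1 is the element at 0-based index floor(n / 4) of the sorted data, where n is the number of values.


The list has n = 8 elements.
Q1 index = floor(8 / 4) = floor(2) = 2
Counting from index 0 in the sorted data, the element at index 2 is 28.
Final answer: 28


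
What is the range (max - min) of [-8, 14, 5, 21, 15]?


Maximum value: 21
Minimum value: -8
Range = 21 - (-8) = 29
Final answer: 29


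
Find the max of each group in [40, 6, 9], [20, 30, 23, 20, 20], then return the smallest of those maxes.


Find max of each group:
  Group 1: [40, 6, 9] -> max = 40
  Group 2: [20, 30, 23, 20, 20] -> max = 30
Maxes: [40, 30]
Minimum of maxes = 30
Final answer: 30


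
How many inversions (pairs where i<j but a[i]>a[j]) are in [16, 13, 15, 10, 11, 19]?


For each element, count the later elements that are smaller than it:
  16 (index 0): smaller elements after it = [13, 15, 10, 11] -> 4
  13 (index 1): smaller elements after it = [10, 11] -> 2
  15 (index 2): smaller elements after it = [10, 11] -> 2
  10 (index 3): smaller elements after it = [] -> 0
  11 (index 4): smaller elements after it = [] -> 0
Total inversions = 4 + 2 + 2 + 0 + 0 = 8
Final answer: 8


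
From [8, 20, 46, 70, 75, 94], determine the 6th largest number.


Sort descending: [94, 75, 70, 46, 20, 8]
The 6th element (1-indexed) is at index 5.
Value = 8
Final answer: 8


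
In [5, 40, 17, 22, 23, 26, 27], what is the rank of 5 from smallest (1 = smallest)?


Sort ascending: [5, 17, 22, 23, 26, 27, 40]
Find 5 in the sorted list.
5 is at position 1 (1-indexed).
Final answer: 1


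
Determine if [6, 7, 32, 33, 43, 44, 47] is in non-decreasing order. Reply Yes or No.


Check consecutive pairs:
  6 <= 7? True
  7 <= 32? True
  32 <= 33? True
  33 <= 43? True
  43 <= 44? True
  44 <= 47? True
Every consecutive pair is in order, so the list is non-decreasing.
Final answer: Yes


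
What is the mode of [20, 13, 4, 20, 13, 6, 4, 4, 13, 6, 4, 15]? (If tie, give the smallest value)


Count the frequency of each value:
  4 appears 4 time(s)
  6 appears 2 time(s)
  13 appears 3 time(s)
  15 appears 1 time(s)
  20 appears 2 time(s)
Maximum frequency is 4.
Only 4 reaches that frequency, so it is the mode.
Final answer: 4


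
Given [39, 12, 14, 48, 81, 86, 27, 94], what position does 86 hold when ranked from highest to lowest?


Sort descending: [94, 86, 81, 48, 39, 27, 14, 12]
Find 86 in the sorted list.
86 is at position 2.
Final answer: 2


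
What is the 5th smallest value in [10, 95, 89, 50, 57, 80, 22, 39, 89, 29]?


Sort ascending: [10, 22, 29, 39, 50, 57, 80, 89, 89, 95]
The 5th element (1-indexed) is at index 4.
Value = 50
Final answer: 50


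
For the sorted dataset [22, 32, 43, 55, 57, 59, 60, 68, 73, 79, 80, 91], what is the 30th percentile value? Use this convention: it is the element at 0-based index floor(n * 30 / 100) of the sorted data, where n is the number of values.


The dataset has n = 12 elements.
Index = floor(12 * 30 / 100) = floor(360 / 100) = floor(3.6) = 3
Counting from index 0 in the sorted data, the element at index 3 is 55.
Final answer: 55


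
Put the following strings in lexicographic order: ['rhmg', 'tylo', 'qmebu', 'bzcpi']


Compare strings character by character (the first differing letter decides):
  'bzcpi' < 'qmebu' since 'b' < 'q' at position 1
  'qmebu' < 'rhmg' since 'q' < 'r' at position 1
  'rhmg' < 'tylo' since 'r' < 't' at position 1
Chaining these comparisons gives the alphabetical order.
Final answer: ['bzcpi', 'qmebu', 'rhmg', 'tylo']


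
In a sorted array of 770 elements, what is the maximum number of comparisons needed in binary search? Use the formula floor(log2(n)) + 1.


Binary search halves the search space each step.
Maximum comparisons = floor(log2(770)) + 1
log2(770) = 9.5887
floor(log2(770)) = 9, so 9 + 1 = 10
Final answer: 10


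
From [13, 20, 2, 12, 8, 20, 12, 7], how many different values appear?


List all unique values:
Distinct values: [2, 7, 8, 12, 13, 20]
Count = 6
Final answer: 6


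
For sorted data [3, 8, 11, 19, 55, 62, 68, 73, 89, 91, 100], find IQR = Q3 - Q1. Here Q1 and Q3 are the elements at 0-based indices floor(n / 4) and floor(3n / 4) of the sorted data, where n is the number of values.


The data has n = 11 elements.
Q1 index = floor(11 / 4) = floor(2.75) = 2; Q3 index = floor(3 * 11 / 4) = floor(8.25) = 8
Q1 = element at index 2 = 11
Q3 = element at index 8 = 89
IQR = 89 - 11 = 78
Final answer: 78


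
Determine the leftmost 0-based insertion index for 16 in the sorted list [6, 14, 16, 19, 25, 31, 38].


List is sorted: [6, 14, 16, 19, 25, 31, 38]
We need the leftmost position where 16 can be inserted, i.e. the first index whose element is >= 16 (or the end of the list if none is).
Binary search with low=0, high=7 (0-based indices):
  low=0, high=7, mid=3: a[3]=19 >= 16, so high = 3
  low=0, high=3, mid=1: a[1]=14 < 16, so low = 2
  low=2, high=3, mid=2: a[2]=16 >= 16, so high = 2
Now low = high = 2, so the insertion index is 2.
Final answer: 2


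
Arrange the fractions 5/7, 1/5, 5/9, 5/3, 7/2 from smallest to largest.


Convert to decimal for comparison:
  5/7 = 0.7143
  1/5 = 0.2
  5/9 = 0.5556
  5/3 = 1.6667
  7/2 = 3.5
Decimals in increasing order: 0.2 < 0.5556 < 0.7143 < 1.6667 < 3.5
Writing each back as its fraction gives the sorted order.
Final answer: 1/5, 5/9, 5/7, 5/3, 7/2


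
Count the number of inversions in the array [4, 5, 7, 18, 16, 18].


For each element, count the later elements that are smaller than it:
  4 (index 0): smaller elements after it = [] -> 0
  5 (index 1): smaller elements after it = [] -> 0
  7 (index 2): smaller elements after it = [] -> 0
  18 (index 3): smaller elements after it = [16] -> 1
  16 (index 4): smaller elements after it = [] -> 0
Total inversions = 0 + 0 + 0 + 1 + 0 = 1
Final answer: 1


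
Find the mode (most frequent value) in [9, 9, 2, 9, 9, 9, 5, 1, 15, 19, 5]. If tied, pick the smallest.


Count the frequency of each value:
  1 appears 1 time(s)
  2 appears 1 time(s)
  5 appears 2 time(s)
  9 appears 5 time(s)
  15 appears 1 time(s)
  19 appears 1 time(s)
Maximum frequency is 5.
Only 9 reaches that frequency, so it is the mode.
Final answer: 9


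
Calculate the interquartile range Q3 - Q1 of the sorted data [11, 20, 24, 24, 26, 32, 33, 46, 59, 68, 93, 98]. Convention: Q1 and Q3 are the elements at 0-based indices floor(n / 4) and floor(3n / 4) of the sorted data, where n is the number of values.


The data has n = 12 elements.
Q1 index = floor(12 / 4) = floor(3) = 3; Q3 index = floor(3 * 12 / 4) = floor(9) = 9
Q1 = element at index 3 = 24
Q3 = element at index 9 = 68
IQR = 68 - 24 = 44
Final answer: 44


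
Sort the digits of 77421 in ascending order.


The number 77421 has digits: 7, 7, 4, 2, 1
Sorted: 1, 2, 4, 7, 7
Joining the sorted digits gives the result.
Final answer: 12477


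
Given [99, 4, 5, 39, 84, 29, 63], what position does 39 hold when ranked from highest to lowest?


Sort descending: [99, 84, 63, 39, 29, 5, 4]
Find 39 in the sorted list.
39 is at position 4.
Final answer: 4


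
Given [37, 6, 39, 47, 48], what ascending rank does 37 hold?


Sort ascending: [6, 37, 39, 47, 48]
Find 37 in the sorted list.
37 is at position 2 (1-indexed).
Final answer: 2


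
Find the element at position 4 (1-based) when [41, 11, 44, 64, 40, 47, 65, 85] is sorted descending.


Sort descending: [85, 65, 64, 47, 44, 41, 40, 11]
The 4th element (1-indexed) is at index 3.
Value = 47
Final answer: 47


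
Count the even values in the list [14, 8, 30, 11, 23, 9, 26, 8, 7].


Check each element:
  14 is even
  8 is even
  30 is even
  11 is odd
  23 is odd
  9 is odd
  26 is even
  8 is even
  7 is odd
Evens: [14, 8, 30, 26, 8]
Count of evens = 5
Final answer: 5
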